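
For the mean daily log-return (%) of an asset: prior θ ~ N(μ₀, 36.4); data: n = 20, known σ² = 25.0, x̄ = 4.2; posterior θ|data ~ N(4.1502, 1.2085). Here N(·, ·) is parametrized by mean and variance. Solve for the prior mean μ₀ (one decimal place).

μ₀ = 2.7

The posterior mean is a precision-weighted average: μ_n = (τ₀μ₀ + τ_data·x̄)/(τ₀+τ_data), with τ₀=1/σ₀² and τ_data=n/σ².
Here τ₀ = 1/36.4 = 0.027473 and τ_data = 20/25.0 = 0.800000, so τ_n = 0.827473.
Rearranging for μ₀: μ₀ = (μ_n·τ_n − τ_data·x̄)/τ₀ = (4.1502·0.827473 − 0.800000·4.2) / 0.027473 = 0.074178/0.027473 ≈ 2.7.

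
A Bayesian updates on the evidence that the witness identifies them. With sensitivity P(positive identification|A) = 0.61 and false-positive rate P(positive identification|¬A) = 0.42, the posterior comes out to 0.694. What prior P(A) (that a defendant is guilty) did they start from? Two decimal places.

P(A) = 0.61

Bayes' rule in odds form gives O(A|E) = O(A)·[P(E|A)/P(E|¬A)], hence O(A) = O(A|E)/LR.
Posterior odds = 0.694/(1−0.694) = 2.2680. LR = 0.61/0.42 = 1.4524.
Prior odds = 2.2680/1.4524 = 1.5616, so P(A) = 1.5616/(1+1.5616) ≈ 0.61.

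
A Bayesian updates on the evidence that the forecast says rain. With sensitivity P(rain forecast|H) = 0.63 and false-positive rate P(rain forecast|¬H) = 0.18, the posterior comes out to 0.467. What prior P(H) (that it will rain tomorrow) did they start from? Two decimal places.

Bayes' rule in odds form gives O(H|E) = O(H)·[P(E|H)/P(E|¬H)], hence O(H) = O(H|E)/LR.
Posterior odds = 0.467/(1−0.467) = 0.8762. LR = 0.63/0.18 = 3.5000.
Prior odds = 0.8762/3.5000 = 0.2503, so P(H) = 0.2503/(1+0.2503) ≈ 0.20.

P(H) = 0.20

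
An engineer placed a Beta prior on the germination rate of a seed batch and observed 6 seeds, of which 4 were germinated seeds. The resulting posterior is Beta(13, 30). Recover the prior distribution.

Beta(9, 28)

A Beta(a, b) prior with s successes and f failures in binomial data gives a Beta(a+s, b+f) posterior.
Subtract the data counts: 13−4=9, 30−2=28.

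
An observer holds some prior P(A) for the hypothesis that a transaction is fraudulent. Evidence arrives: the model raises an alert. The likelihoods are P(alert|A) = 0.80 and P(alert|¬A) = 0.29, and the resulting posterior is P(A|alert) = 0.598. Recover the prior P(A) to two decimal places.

In odds form, posterior odds = prior odds × likelihood ratio, so prior odds = posterior odds ÷ LR.
Posterior odds = 0.598/(1−0.598) = 1.4876. LR = 0.80/0.29 = 2.7586.
Prior odds = 1.4876/2.7586 = 0.5393, so P(A) = 0.5393/(1+0.5393) ≈ 0.35.

P(A) = 0.35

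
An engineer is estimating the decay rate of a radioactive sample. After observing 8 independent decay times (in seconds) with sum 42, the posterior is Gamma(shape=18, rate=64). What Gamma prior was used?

Gamma(shape=10, rate=22)

For an exponential likelihood with a Gamma(α, β) prior on the rate, n observations with total T give posterior Gamma(α+n, β+T).
So α = 18 − 8 = 10 and β = 64 − 42 = 22.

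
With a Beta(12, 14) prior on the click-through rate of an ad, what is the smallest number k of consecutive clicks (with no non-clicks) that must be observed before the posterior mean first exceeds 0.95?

After k clicks and 0 non-clicks the posterior is Beta(12+k, 14), with mean (12+k)/(12+14+k).
Set (12+k)/(26+k) > 0.95 and solve: k > (0.95·26 − 12)/(1 − 0.95) = 254.000.
The smallest integer exceeding 254.000 is 255, and checking k=255: (267)/(281) = 0.9502 > 0.95.

k = 255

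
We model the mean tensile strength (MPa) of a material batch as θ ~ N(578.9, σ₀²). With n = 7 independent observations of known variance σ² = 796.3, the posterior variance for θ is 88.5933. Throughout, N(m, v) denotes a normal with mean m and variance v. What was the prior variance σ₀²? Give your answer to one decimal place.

σ₀² = 400.5

Posterior precision equals prior precision plus data precision: 1/σ_n² = 1/σ₀² + n/σ².
So 1/σ₀² = 1/88.5933 − 7/796.3 = 0.011288 − 0.008791 = 0.002497.
Hence σ₀² = 1/0.002497 ≈ 400.5.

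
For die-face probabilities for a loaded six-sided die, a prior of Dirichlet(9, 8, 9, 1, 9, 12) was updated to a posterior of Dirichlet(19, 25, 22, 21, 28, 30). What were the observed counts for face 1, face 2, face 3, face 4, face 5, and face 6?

For a Dirichlet(α) prior with multinomial counts c, the posterior is Dirichlet(α + c) componentwise.
Counts are posterior − prior componentwise: 19−9=10, 25−8=17, 22−9=13, 21−1=20, 28−9=19, 30−12=18.

counts (10, 17, 13, 20, 19, 18)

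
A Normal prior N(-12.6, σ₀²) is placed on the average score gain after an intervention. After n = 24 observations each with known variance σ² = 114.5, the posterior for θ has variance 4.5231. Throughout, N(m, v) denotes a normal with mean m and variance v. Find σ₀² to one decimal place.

σ₀² = 87.1

Posterior precision equals prior precision plus data precision: 1/σ_n² = 1/σ₀² + n/σ².
So 1/σ₀² = 1/4.5231 − 24/114.5 = 0.221087 − 0.209607 = 0.011480.
Hence σ₀² = 1/0.011480 ≈ 87.1.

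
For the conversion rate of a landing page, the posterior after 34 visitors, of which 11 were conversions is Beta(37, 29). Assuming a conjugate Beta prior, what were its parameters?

Beta(26, 6)

Under Beta–binomial conjugacy the posterior parameters are (a+s, b+f).
So a = 37 − 11 = 26 and b = 29 − 23 = 6.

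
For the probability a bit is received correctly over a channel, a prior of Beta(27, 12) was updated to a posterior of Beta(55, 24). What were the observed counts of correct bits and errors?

Beta is conjugate to the binomial likelihood: posterior = Beta(a+s, b+f).
So s = 55 − 27 = 28 and f = 24 − 12 = 12.

28 correct bits and 12 errors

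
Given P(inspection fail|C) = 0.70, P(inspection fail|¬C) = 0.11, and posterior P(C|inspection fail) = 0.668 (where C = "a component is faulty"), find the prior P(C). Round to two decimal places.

Bayes' rule in odds form gives O(C|E) = O(C)·[P(E|C)/P(E|¬C)], hence O(C) = O(C|E)/LR.
Posterior odds = 0.668/(1−0.668) = 2.0120. LR = 0.70/0.11 = 6.3636.
Prior odds = 2.0120/6.3636 = 0.3162, so P(C) = 0.3162/(1+0.3162) ≈ 0.24.

P(C) = 0.24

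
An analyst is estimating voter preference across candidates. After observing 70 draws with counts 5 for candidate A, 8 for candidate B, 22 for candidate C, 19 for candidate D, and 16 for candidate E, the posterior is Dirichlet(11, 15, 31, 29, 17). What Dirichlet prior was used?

For a Dirichlet(α) prior with multinomial counts c, the posterior is Dirichlet(α + c) componentwise.
Subtract each count from the matching posterior parameter: 11−5=6, 15−8=7, 31−22=9, 29−19=10, 17−16=1.

Dirichlet(6, 7, 9, 10, 1)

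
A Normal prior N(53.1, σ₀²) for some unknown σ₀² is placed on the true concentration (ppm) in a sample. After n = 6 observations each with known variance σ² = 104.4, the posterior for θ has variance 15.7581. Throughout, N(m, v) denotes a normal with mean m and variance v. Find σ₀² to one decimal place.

Posterior precision equals prior precision plus data precision: 1/σ_n² = 1/σ₀² + n/σ².
So 1/σ₀² = 1/15.7581 − 6/104.4 = 0.063459 − 0.057471 = 0.005988.
Hence σ₀² = 1/0.005988 ≈ 167.0.

σ₀² = 167.0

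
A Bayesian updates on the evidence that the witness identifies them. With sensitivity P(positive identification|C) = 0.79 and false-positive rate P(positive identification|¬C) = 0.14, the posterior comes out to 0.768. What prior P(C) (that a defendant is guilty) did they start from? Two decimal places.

P(C) = 0.37

Bayes' rule in odds form gives O(C|E) = O(C)·[P(E|C)/P(E|¬C)], hence O(C) = O(C|E)/LR.
Posterior odds = 0.768/(1−0.768) = 3.3103. LR = 0.79/0.14 = 5.6429.
Prior odds = 3.3103/5.6429 = 0.5866, so P(C) = 0.5866/(1+0.5866) ≈ 0.37.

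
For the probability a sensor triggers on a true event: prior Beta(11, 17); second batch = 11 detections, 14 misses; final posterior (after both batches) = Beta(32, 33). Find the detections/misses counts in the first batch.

10 detections and 2 misses

Because Beta–binomial updating is additive in the counts, the combined data contributed (α_post−α_prior, β_post−β_prior) successes and failures.
Total across both batches: 32−11=21 detections, 33−17=16 misses.
Subtract the second batch: 21−11=10 detections and 16−14=2 misses.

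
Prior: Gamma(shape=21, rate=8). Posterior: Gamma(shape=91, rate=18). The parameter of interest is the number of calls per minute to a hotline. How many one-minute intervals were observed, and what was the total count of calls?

Gamma–Poisson conjugacy: posterior shape = α + Σxᵢ, posterior rate = β + n.
Matching: Σxᵢ = 91 − 21 = 70 and n = 18 − 8 = 10.

n = 10 one-minute intervals with total 70 calls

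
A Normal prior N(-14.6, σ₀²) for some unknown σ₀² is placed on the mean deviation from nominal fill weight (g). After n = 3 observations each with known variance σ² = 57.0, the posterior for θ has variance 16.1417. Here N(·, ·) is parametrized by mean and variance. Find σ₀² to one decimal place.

For the Normal–Normal model with known σ², precisions add: τ_n = τ₀ + n/σ².
So 1/σ₀² = 1/16.1417 − 3/57.0 = 0.061951 − 0.052632 = 0.009319.
Hence σ₀² = 1/0.009319 ≈ 107.3.

σ₀² = 107.3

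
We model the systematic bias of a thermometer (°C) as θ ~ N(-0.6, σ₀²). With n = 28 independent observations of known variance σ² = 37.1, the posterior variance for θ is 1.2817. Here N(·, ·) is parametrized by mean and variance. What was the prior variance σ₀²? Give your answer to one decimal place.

Posterior precision equals prior precision plus data precision: 1/σ_n² = 1/σ₀² + n/σ².
So 1/σ₀² = 1/1.2817 − 28/37.1 = 0.780214 − 0.754717 = 0.025497.
Hence σ₀² = 1/0.025497 ≈ 39.2.

σ₀² = 39.2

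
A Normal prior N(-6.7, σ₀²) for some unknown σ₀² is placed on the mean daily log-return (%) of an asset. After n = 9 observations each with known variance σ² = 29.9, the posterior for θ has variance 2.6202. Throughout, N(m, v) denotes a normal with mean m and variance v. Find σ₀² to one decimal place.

For the Normal–Normal model with known σ², precisions add: τ_n = τ₀ + n/σ².
So 1/σ₀² = 1/2.6202 − 9/29.9 = 0.381650 − 0.301003 = 0.080647.
Hence σ₀² = 1/0.080647 ≈ 12.4.

σ₀² = 12.4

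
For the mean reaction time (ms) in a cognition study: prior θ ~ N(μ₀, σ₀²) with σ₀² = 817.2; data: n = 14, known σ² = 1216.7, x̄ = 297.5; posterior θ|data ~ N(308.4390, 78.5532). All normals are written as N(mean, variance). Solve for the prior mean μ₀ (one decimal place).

With known observation variance, the Normal–Normal posterior has precision τ_n = τ₀ + n/σ² and mean μ_n = (τ₀μ₀ + (n/σ²)x̄)/τ_n.
Here τ₀ = 1/817.2 = 0.001224 and τ_data = 14/1216.7 = 0.011507, so τ_n = 0.012731.
Rearranging for μ₀: μ₀ = (μ_n·τ_n − τ_data·x̄)/τ₀ = (308.4390·0.012731 − 0.011507·297.5) / 0.001224 = 0.503404/0.001224 ≈ 411.3.

μ₀ = 411.3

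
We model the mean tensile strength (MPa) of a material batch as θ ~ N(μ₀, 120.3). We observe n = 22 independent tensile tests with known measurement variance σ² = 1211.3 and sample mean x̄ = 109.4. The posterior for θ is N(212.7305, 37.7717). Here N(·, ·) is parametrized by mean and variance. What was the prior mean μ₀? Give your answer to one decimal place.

The posterior mean is a precision-weighted average: μ_n = (τ₀μ₀ + τ_data·x̄)/(τ₀+τ_data), with τ₀=1/σ₀² and τ_data=n/σ².
Here τ₀ = 1/120.3 = 0.008313 and τ_data = 22/1211.3 = 0.018162, so τ_n = 0.026475.
Rearranging for μ₀: μ₀ = (μ_n·τ_n − τ_data·x̄)/τ₀ = (212.7305·0.026475 − 0.018162·109.4) / 0.008313 = 3.645117/0.008313 ≈ 438.5.

μ₀ = 438.5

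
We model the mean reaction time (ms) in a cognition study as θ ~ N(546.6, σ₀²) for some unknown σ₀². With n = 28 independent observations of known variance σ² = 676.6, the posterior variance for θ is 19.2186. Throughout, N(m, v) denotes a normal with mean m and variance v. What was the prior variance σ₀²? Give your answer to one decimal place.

σ₀² = 93.9

For the Normal–Normal model with known σ², precisions add: τ_n = τ₀ + n/σ².
So 1/σ₀² = 1/19.2186 − 28/676.6 = 0.052033 − 0.041383 = 0.010650.
Hence σ₀² = 1/0.010650 ≈ 93.9.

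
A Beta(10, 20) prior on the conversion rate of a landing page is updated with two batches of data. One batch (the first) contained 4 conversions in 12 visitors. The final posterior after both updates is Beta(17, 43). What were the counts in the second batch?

Because Beta–binomial updating is additive in the counts, the combined data contributed (α_post−α_prior, β_post−β_prior) successes and failures.
Total across both batches: 17−10=7 conversions, 43−20=23 bounces.
Subtract the first batch: 7−4=3 conversions and 23−8=15 bounces.

3 conversions and 15 bounces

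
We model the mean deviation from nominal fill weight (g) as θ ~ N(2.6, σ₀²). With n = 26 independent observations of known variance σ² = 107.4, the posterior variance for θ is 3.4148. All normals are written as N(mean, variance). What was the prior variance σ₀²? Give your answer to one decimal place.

For the Normal–Normal model with known σ², precisions add: τ_n = τ₀ + n/σ².
So 1/σ₀² = 1/3.4148 − 26/107.4 = 0.292843 − 0.242086 = 0.050757.
Hence σ₀² = 1/0.050757 ≈ 19.7.

σ₀² = 19.7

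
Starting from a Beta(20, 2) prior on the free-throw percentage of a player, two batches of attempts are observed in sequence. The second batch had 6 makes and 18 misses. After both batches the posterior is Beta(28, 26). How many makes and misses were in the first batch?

Because Beta–binomial updating is additive in the counts, the combined data contributed (α_post−α_prior, β_post−β_prior) successes and failures.
Total across both batches: 28−20=8 makes, 26−2=24 misses.
Subtract the second batch: 8−6=2 makes and 24−18=6 misses.

2 makes and 6 misses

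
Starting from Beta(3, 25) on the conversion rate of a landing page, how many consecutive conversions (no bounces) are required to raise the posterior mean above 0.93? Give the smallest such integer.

k = 330

After k conversions and 0 bounces the posterior is Beta(3+k, 25), with mean (3+k)/(3+25+k).
Set (3+k)/(28+k) > 0.93 and solve: k > (0.93·28 − 3)/(1 − 0.93) = 329.143.
The smallest integer exceeding 329.143 is 330, and checking k=330: (333)/(358) = 0.9302 > 0.93.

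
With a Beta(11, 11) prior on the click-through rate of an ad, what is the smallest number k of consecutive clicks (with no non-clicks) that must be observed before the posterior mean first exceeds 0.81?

After k clicks and 0 non-clicks the posterior is Beta(11+k, 11), with mean (11+k)/(11+11+k).
Set (11+k)/(22+k) > 0.81 and solve: k > (0.81·22 − 11)/(1 − 0.81) = 35.895.
The smallest integer exceeding 35.895 is 36.

k = 36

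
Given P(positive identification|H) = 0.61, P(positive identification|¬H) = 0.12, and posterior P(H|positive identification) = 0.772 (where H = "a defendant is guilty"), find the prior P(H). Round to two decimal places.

Bayes' rule in odds form gives O(H|E) = O(H)·[P(E|H)/P(E|¬H)], hence O(H) = O(H|E)/LR.
Posterior odds = 0.772/(1−0.772) = 3.3860. LR = 0.61/0.12 = 5.0833.
Prior odds = 3.3860/5.0833 = 0.6661, so P(H) = 0.6661/(1+0.6661) ≈ 0.40.

P(H) = 0.40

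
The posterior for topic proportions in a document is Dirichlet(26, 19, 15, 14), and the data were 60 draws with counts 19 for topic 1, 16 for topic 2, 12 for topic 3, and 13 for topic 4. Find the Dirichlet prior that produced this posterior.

For a Dirichlet(α) prior with multinomial counts c, the posterior is Dirichlet(α + c) componentwise.
Subtract each count from the matching posterior parameter: 26−19=7, 19−16=3, 15−12=3, 14−13=1.

Dirichlet(7, 3, 3, 1)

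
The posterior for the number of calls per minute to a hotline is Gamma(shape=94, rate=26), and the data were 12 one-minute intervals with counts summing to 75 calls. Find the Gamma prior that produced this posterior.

A Gamma(α, β) prior (rate parametrization) on a Poisson rate with n observations summing to S gives posterior Gamma(α+S, β+n).
So α = 94 − 75 = 19 and β = 26 − 12 = 14.

Gamma(shape=19, rate=14)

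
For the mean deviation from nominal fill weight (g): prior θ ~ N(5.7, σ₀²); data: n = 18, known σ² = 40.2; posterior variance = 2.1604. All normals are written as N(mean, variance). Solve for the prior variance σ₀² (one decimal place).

Posterior precision equals prior precision plus data precision: 1/σ_n² = 1/σ₀² + n/σ².
So 1/σ₀² = 1/2.1604 − 18/40.2 = 0.462877 − 0.447761 = 0.015116.
Hence σ₀² = 1/0.015116 ≈ 66.2.

σ₀² = 66.2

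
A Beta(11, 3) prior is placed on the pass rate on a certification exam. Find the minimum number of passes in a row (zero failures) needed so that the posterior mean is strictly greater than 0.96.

After k passes and 0 failures the posterior is Beta(11+k, 3), with mean (11+k)/(11+3+k).
Set (11+k)/(14+k) > 0.96 and solve: k > (0.96·14 − 11)/(1 − 0.96) = 61.000.
The smallest integer exceeding 61.000 is 62.

k = 62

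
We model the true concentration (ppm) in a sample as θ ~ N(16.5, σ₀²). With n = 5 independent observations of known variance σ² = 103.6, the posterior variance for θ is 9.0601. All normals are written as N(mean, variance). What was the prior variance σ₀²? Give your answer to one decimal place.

σ₀² = 16.1

For the Normal–Normal model with known σ², precisions add: τ_n = τ₀ + n/σ².
So 1/σ₀² = 1/9.0601 − 5/103.6 = 0.110374 − 0.048263 = 0.062111.
Hence σ₀² = 1/0.062111 ≈ 16.1.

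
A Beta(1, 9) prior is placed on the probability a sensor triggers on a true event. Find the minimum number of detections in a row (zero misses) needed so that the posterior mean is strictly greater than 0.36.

After k detections and 0 misses the posterior is Beta(1+k, 9), with mean (1+k)/(1+9+k).
Set (1+k)/(10+k) > 0.36 and solve: k > (0.36·10 − 1)/(1 − 0.36) = 4.062.
The smallest integer exceeding 4.062 is 5, and checking k=5: (6)/(15) = 0.4000 > 0.36.

k = 5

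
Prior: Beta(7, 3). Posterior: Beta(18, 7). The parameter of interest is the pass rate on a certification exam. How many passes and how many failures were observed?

Beta is conjugate to the binomial likelihood: posterior = Beta(α+s, β+f).
So s = 18 − 7 = 11 and f = 7 − 3 = 4.

11 passes and 4 failures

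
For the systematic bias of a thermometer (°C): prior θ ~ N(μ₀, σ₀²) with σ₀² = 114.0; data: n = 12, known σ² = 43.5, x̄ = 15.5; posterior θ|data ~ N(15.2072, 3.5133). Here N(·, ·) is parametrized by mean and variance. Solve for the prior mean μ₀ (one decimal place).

The posterior mean is a precision-weighted average: μ_n = (τ₀μ₀ + τ_data·x̄)/(τ₀+τ_data), with τ₀=1/σ₀² and τ_data=n/σ².
Here τ₀ = 1/114.0 = 0.008772 and τ_data = 12/43.5 = 0.275862, so τ_n = 0.284634.
Rearranging for μ₀: μ₀ = (μ_n·τ_n − τ_data·x̄)/τ₀ = (15.2072·0.284634 − 0.275862·15.5) / 0.008772 = 0.052625/0.008772 ≈ 6.0.

μ₀ = 6.0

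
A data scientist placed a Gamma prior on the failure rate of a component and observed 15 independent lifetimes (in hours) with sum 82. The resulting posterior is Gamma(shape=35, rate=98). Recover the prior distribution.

Gamma(shape=20, rate=16)

Gamma–exponential conjugacy: posterior shape = α + n, posterior rate = β + Σtᵢ.
So α = 35 − 15 = 20 and β = 98 − 82 = 16.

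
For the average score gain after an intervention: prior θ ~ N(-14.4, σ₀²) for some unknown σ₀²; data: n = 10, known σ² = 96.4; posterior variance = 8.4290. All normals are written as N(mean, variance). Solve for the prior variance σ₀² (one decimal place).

σ₀² = 67.1

Posterior precision equals prior precision plus data precision: 1/σ_n² = 1/σ₀² + n/σ².
So 1/σ₀² = 1/8.4290 − 10/96.4 = 0.118638 − 0.103734 = 0.014904.
Hence σ₀² = 1/0.014904 ≈ 67.1.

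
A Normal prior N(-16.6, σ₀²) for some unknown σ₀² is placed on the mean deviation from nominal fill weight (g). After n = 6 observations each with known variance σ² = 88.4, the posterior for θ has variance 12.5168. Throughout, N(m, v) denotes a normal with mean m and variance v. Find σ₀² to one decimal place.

Posterior precision equals prior precision plus data precision: 1/σ_n² = 1/σ₀² + n/σ².
So 1/σ₀² = 1/12.5168 − 6/88.4 = 0.079893 − 0.067873 = 0.012020.
Hence σ₀² = 1/0.012020 ≈ 83.2.

σ₀² = 83.2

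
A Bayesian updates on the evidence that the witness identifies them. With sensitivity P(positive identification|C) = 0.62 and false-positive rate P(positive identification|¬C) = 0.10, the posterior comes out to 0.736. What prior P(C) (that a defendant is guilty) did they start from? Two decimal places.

P(C) = 0.31

In odds form, posterior odds = prior odds × likelihood ratio, so prior odds = posterior odds ÷ LR.
Posterior odds = 0.736/(1−0.736) = 2.7879. LR = 0.62/0.10 = 6.2000.
Prior odds = 2.7879/6.2000 = 0.4497, so P(C) = 0.4497/(1+0.4497) ≈ 0.31.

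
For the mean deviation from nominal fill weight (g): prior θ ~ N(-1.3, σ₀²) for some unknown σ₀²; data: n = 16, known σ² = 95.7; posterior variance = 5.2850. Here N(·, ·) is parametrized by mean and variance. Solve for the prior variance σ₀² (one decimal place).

σ₀² = 45.4

Posterior precision equals prior precision plus data precision: 1/σ_n² = 1/σ₀² + n/σ².
So 1/σ₀² = 1/5.2850 − 16/95.7 = 0.189215 − 0.167189 = 0.022026.
Hence σ₀² = 1/0.022026 ≈ 45.4.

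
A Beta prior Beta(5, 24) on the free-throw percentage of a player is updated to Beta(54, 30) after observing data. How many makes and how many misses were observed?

49 makes and 6 misses

Beta is conjugate to the binomial likelihood: posterior = Beta(a+s, b+f).
So s = 54 − 5 = 49 and f = 30 − 24 = 6.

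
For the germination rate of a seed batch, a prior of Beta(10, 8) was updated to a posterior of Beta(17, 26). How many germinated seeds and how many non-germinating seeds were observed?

Under Beta–binomial conjugacy the posterior parameters are (a+s, b+f).
Match parameters: s=17−10=7, f=26−8=18.

7 germinated seeds and 18 non-germinating seeds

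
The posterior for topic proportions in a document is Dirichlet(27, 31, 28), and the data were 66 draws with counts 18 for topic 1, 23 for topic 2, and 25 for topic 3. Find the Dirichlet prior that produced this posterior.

Dirichlet(9, 8, 3)

For a Dirichlet(α) prior with multinomial counts c, the posterior is Dirichlet(α + c) componentwise.
Subtract each count from the matching posterior parameter: 27−18=9, 31−23=8, 28−25=3.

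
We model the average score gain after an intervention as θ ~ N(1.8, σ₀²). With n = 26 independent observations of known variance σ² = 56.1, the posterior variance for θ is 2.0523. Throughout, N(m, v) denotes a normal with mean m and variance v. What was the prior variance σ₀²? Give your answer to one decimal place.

σ₀² = 42.0

For the Normal–Normal model with known σ², precisions add: τ_n = τ₀ + n/σ².
So 1/σ₀² = 1/2.0523 − 26/56.1 = 0.487258 − 0.463458 = 0.023800.
Hence σ₀² = 1/0.023800 ≈ 42.0.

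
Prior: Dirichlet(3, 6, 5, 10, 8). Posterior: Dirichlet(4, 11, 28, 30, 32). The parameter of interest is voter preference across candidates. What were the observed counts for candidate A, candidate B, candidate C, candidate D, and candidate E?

For a Dirichlet(α) prior with multinomial counts c, the posterior is Dirichlet(α + c) componentwise.
Counts are posterior − prior componentwise: 4−3=1, 11−6=5, 28−5=23, 30−10=20, 32−8=24.

counts (1, 5, 23, 20, 24)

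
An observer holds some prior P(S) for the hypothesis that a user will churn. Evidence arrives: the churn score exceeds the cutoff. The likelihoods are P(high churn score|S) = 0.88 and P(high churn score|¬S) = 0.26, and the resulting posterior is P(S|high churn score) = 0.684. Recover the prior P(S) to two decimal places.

P(S) = 0.39

Bayes' rule in odds form gives O(S|E) = O(S)·[P(E|S)/P(E|¬S)], hence O(S) = O(S|E)/LR.
Posterior odds = 0.684/(1−0.684) = 2.1646. LR = 0.88/0.26 = 3.3846.
Prior odds = 2.1646/3.3846 = 0.6395, so P(S) = 0.6395/(1+0.6395) ≈ 0.39.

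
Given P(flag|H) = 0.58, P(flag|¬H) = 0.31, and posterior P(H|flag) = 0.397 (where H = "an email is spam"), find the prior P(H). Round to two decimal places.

Bayes' rule in odds form gives O(H|E) = O(H)·[P(E|H)/P(E|¬H)], hence O(H) = O(H|E)/LR.
Posterior odds = 0.397/(1−0.397) = 0.6584. LR = 0.58/0.31 = 1.8710.
Prior odds = 0.6584/1.8710 = 0.3519, so P(H) = 0.3519/(1+0.3519) ≈ 0.26.

P(H) = 0.26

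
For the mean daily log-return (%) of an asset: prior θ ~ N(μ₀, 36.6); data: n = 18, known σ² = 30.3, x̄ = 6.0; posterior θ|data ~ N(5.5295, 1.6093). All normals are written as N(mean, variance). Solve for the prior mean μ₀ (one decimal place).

μ₀ = -4.7

With known observation variance, the Normal–Normal posterior has precision τ_n = τ₀ + n/σ² and mean μ_n = (τ₀μ₀ + (n/σ²)x̄)/τ_n.
Here τ₀ = 1/36.6 = 0.027322 and τ_data = 18/30.3 = 0.594059, so τ_n = 0.621381.
Rearranging for μ₀: μ₀ = (μ_n·τ_n − τ_data·x̄)/τ₀ = (5.5295·0.621381 − 0.594059·6.0) / 0.027322 = -0.128428/0.027322 ≈ -4.7.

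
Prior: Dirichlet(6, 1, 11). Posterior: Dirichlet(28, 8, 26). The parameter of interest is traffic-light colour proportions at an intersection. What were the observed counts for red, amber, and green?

counts (22, 7, 15)

For a Dirichlet(α) prior with multinomial counts c, the posterior is Dirichlet(α + c) componentwise.
Counts are posterior − prior componentwise: 28−6=22, 8−1=7, 26−11=15.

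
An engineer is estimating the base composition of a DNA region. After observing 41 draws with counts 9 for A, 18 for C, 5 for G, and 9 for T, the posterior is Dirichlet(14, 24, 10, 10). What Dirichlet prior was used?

Dirichlet(5, 6, 5, 1)

For a Dirichlet(α) prior with multinomial counts c, the posterior is Dirichlet(α + c) componentwise.
Subtract each count from the matching posterior parameter: 14−9=5, 24−18=6, 10−5=5, 10−9=1.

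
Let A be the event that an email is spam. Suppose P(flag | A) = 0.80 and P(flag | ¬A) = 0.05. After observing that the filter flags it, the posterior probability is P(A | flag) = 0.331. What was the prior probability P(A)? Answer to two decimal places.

P(A) = 0.03

In odds form, posterior odds = prior odds × likelihood ratio, so prior odds = posterior odds ÷ LR.
Posterior odds = 0.331/(1−0.331) = 0.4948. LR = 0.80/0.05 = 16.0000.
Prior odds = 0.4948/16.0000 = 0.0309, so P(A) = 0.0309/(1+0.0309) ≈ 0.03.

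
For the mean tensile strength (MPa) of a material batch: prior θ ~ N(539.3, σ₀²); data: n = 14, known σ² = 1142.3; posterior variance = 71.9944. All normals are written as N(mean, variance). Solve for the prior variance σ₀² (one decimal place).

For the Normal–Normal model with known σ², precisions add: τ_n = τ₀ + n/σ².
So 1/σ₀² = 1/71.9944 − 14/1142.3 = 0.013890 − 0.012256 = 0.001634.
Hence σ₀² = 1/0.001634 ≈ 612.0.

σ₀² = 612.0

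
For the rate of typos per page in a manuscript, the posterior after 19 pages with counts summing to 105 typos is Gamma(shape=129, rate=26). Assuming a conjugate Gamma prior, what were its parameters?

Gamma(shape=24, rate=7)

A Gamma(α, β) prior (rate parametrization) on a Poisson rate with n observations summing to S gives posterior Gamma(α+S, β+n).
So α = 129 − 105 = 24 and β = 26 − 19 = 7.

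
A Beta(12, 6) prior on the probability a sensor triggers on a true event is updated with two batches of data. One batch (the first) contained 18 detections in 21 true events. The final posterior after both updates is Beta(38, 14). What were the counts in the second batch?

Because Beta–binomial updating is additive in the counts, the combined data contributed (α_post−α_prior, β_post−β_prior) successes and failures.
Total across both batches: 38−12=26 detections, 14−6=8 misses.
Subtract the first batch: 26−18=8 detections and 8−3=5 misses.

8 detections and 5 misses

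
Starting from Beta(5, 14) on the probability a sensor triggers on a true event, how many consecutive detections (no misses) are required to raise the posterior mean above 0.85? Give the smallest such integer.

k = 75

After k detections and 0 misses the posterior is Beta(5+k, 14), with mean (5+k)/(5+14+k).
Set (5+k)/(19+k) > 0.85 and solve: k > (0.85·19 − 5)/(1 − 0.85) = 74.333.
The smallest integer exceeding 74.333 is 75.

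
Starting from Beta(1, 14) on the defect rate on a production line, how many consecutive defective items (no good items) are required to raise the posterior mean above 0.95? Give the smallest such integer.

After k defective items and 0 good items the posterior is Beta(1+k, 14), with mean (1+k)/(1+14+k).
Set (1+k)/(15+k) > 0.95 and solve: k > (0.95·15 − 1)/(1 − 0.95) = 265.000.
The smallest integer exceeding 265.000 is 266.

k = 266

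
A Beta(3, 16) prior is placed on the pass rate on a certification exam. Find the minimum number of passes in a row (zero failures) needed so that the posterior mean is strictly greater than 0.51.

k = 14

After k passes and 0 failures the posterior is Beta(3+k, 16), with mean (3+k)/(3+16+k).
Set (3+k)/(19+k) > 0.51 and solve: k > (0.51·19 − 3)/(1 − 0.51) = 13.653.
The smallest integer exceeding 13.653 is 14.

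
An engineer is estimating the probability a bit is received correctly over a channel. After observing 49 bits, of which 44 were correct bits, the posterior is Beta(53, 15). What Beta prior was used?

Beta(9, 10)

Beta is conjugate to the binomial likelihood: posterior = Beta(α+s, β+f).
Subtract the data counts: 53−44=9, 15−5=10.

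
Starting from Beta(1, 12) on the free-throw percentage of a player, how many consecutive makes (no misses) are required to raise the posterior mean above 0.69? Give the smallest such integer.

k = 26

After k makes and 0 misses the posterior is Beta(1+k, 12), with mean (1+k)/(1+12+k).
Set (1+k)/(13+k) > 0.69 and solve: k > (0.69·13 − 1)/(1 − 0.69) = 25.710.
The smallest integer exceeding 25.710 is 26, and checking k=26: (27)/(39) = 0.6923 > 0.69.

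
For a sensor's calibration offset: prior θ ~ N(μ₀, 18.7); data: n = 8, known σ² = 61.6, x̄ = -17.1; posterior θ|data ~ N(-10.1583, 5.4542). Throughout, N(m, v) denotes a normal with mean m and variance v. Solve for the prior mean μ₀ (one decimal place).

The posterior mean is a precision-weighted average: μ_n = (τ₀μ₀ + τ_data·x̄)/(τ₀+τ_data), with τ₀=1/σ₀² and τ_data=n/σ².
Here τ₀ = 1/18.7 = 0.053476 and τ_data = 8/61.6 = 0.129870, so τ_n = 0.183346.
Rearranging for μ₀: μ₀ = (μ_n·τ_n − τ_data·x̄)/τ₀ = (-10.1583·0.183346 − 0.129870·-17.1) / 0.053476 = 0.358293/0.053476 ≈ 6.7.

μ₀ = 6.7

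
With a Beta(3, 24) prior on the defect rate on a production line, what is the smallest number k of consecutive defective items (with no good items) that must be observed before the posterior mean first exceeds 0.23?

After k defective items and 0 good items the posterior is Beta(3+k, 24), with mean (3+k)/(3+24+k).
Set (3+k)/(27+k) > 0.23 and solve: k > (0.23·27 − 3)/(1 − 0.23) = 4.169.
The smallest integer exceeding 4.169 is 5, and checking k=5: (8)/(32) = 0.2500 > 0.23.

k = 5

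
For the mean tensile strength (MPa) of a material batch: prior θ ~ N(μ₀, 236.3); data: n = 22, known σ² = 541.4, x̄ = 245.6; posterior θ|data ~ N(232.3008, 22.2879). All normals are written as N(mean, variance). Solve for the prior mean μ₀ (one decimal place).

With known observation variance, the Normal–Normal posterior has precision τ_n = τ₀ + n/σ² and mean μ_n = (τ₀μ₀ + (n/σ²)x̄)/τ_n.
Here τ₀ = 1/236.3 = 0.004232 and τ_data = 22/541.4 = 0.040635, so τ_n = 0.044867.
Rearranging for μ₀: μ₀ = (μ_n·τ_n − τ_data·x̄)/τ₀ = (232.3008·0.044867 − 0.040635·245.6) / 0.004232 = 0.442684/0.004232 ≈ 104.6.

μ₀ = 104.6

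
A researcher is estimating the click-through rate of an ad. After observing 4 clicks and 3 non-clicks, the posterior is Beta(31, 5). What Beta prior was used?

Beta(27, 2)

Beta is conjugate to the binomial likelihood: posterior = Beta(a+s, b+f).
Subtract the data counts: 31−4=27, 5−3=2.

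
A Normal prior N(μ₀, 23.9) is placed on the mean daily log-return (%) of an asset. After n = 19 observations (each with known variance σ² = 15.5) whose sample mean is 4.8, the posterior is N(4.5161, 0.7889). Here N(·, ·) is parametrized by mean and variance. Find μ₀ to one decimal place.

With known observation variance, the Normal–Normal posterior has precision τ_n = τ₀ + n/σ² and mean μ_n = (τ₀μ₀ + (n/σ²)x̄)/τ_n.
Here τ₀ = 1/23.9 = 0.041841 and τ_data = 19/15.5 = 1.225806, so τ_n = 1.267647.
Rearranging for μ₀: μ₀ = (μ_n·τ_n − τ_data·x̄)/τ₀ = (4.5161·1.267647 − 1.225806·4.8) / 0.041841 = -0.159048/0.041841 ≈ -3.8.

μ₀ = -3.8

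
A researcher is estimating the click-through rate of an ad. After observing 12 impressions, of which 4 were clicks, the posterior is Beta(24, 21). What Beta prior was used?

Beta(20, 13)

A Beta(α, β) prior with s successes and f failures in binomial data gives a Beta(α+s, β+f) posterior.
Subtract the data counts: 24−4=20, 21−8=13.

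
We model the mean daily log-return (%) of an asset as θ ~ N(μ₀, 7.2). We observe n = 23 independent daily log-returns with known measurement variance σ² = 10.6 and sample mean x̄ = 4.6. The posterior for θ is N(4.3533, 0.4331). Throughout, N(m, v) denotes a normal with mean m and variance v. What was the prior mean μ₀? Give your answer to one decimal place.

μ₀ = 0.5

With known observation variance, the Normal–Normal posterior has precision τ_n = τ₀ + n/σ² and mean μ_n = (τ₀μ₀ + (n/σ²)x̄)/τ_n.
Here τ₀ = 1/7.2 = 0.138889 and τ_data = 23/10.6 = 2.169811, so τ_n = 2.308700.
Rearranging for μ₀: μ₀ = (μ_n·τ_n − τ_data·x̄)/τ₀ = (4.3533·2.308700 − 2.169811·4.6) / 0.138889 = 0.069333/0.138889 ≈ 0.5.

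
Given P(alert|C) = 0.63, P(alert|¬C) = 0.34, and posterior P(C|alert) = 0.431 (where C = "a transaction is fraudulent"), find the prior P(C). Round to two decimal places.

Bayes' rule in odds form gives O(C|E) = O(C)·[P(E|C)/P(E|¬C)], hence O(C) = O(C|E)/LR.
Posterior odds = 0.431/(1−0.431) = 0.7575. LR = 0.63/0.34 = 1.8529.
Prior odds = 0.7575/1.8529 = 0.4088, so P(C) = 0.4088/(1+0.4088) ≈ 0.29.

P(C) = 0.29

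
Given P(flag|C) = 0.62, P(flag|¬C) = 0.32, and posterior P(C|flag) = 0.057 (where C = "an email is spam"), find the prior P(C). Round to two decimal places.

P(C) = 0.03

Bayes' rule in odds form gives O(C|E) = O(C)·[P(E|C)/P(E|¬C)], hence O(C) = O(C|E)/LR.
Posterior odds = 0.057/(1−0.057) = 0.0604. LR = 0.62/0.32 = 1.9375.
Prior odds = 0.0604/1.9375 = 0.0312, so P(C) = 0.0312/(1+0.0312) ≈ 0.03.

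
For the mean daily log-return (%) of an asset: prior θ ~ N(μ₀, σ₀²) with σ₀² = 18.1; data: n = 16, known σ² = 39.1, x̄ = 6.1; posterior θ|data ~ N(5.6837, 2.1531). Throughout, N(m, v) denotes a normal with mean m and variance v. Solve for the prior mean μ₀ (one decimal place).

With known observation variance, the Normal–Normal posterior has precision τ_n = τ₀ + n/σ² and mean μ_n = (τ₀μ₀ + (n/σ²)x̄)/τ_n.
Here τ₀ = 1/18.1 = 0.055249 and τ_data = 16/39.1 = 0.409207, so τ_n = 0.464456.
Rearranging for μ₀: μ₀ = (μ_n·τ_n − τ_data·x̄)/τ₀ = (5.6837·0.464456 − 0.409207·6.1) / 0.055249 = 0.143666/0.055249 ≈ 2.6.

μ₀ = 2.6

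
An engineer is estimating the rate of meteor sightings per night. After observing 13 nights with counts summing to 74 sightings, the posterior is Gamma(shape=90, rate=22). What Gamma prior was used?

Gamma(shape=16, rate=9)

Gamma–Poisson conjugacy: posterior shape = α + Σxᵢ, posterior rate = β + n.
So α = 90 − 74 = 16 and β = 22 − 13 = 9.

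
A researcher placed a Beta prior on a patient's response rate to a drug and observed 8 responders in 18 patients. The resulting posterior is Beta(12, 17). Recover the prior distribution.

A Beta(α, β) prior with s successes and f failures in binomial data gives a Beta(α+s, β+f) posterior.
So α = 12 − 8 = 4 and β = 17 − 10 = 7.

Beta(4, 7)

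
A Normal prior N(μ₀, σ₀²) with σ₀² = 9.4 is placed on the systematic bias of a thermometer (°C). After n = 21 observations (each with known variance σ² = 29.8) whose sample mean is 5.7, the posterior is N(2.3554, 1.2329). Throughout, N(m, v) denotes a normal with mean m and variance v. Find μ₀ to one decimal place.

μ₀ = -19.8

The posterior mean is a precision-weighted average: μ_n = (τ₀μ₀ + τ_data·x̄)/(τ₀+τ_data), with τ₀=1/σ₀² and τ_data=n/σ².
Here τ₀ = 1/9.4 = 0.106383 and τ_data = 21/29.8 = 0.704698, so τ_n = 0.811081.
Rearranging for μ₀: μ₀ = (μ_n·τ_n − τ_data·x̄)/τ₀ = (2.3554·0.811081 − 0.704698·5.7) / 0.106383 = -2.106358/0.106383 ≈ -19.8.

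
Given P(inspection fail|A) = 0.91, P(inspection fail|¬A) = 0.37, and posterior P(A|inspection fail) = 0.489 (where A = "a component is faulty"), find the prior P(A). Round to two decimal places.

P(A) = 0.28

In odds form, posterior odds = prior odds × likelihood ratio, so prior odds = posterior odds ÷ LR.
Posterior odds = 0.489/(1−0.489) = 0.9569. LR = 0.91/0.37 = 2.4595.
Prior odds = 0.9569/2.4595 = 0.3891, so P(A) = 0.3891/(1+0.3891) ≈ 0.28.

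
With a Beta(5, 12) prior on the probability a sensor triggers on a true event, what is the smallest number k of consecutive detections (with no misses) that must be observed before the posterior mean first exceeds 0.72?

After k detections and 0 misses the posterior is Beta(5+k, 12), with mean (5+k)/(5+12+k).
Set (5+k)/(17+k) > 0.72 and solve: k > (0.72·17 − 5)/(1 − 0.72) = 25.857.
The smallest integer exceeding 25.857 is 26.

k = 26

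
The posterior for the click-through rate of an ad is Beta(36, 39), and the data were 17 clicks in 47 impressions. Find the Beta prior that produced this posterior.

Beta(19, 9)

Beta is conjugate to the binomial likelihood: posterior = Beta(a+s, b+f).
So a = 36 − 17 = 19 and b = 39 − 30 = 9.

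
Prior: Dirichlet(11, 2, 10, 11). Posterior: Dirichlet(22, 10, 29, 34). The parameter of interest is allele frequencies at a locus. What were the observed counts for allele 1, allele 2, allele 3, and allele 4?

counts (11, 8, 19, 23)

For a Dirichlet(α) prior with multinomial counts c, the posterior is Dirichlet(α + c) componentwise.
Counts are posterior − prior componentwise: 22−11=11, 10−2=8, 29−10=19, 34−11=23.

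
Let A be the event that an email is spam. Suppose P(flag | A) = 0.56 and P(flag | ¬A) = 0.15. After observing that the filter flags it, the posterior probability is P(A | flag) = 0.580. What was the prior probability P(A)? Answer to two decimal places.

Bayes' rule in odds form gives O(A|E) = O(A)·[P(E|A)/P(E|¬A)], hence O(A) = O(A|E)/LR.
Posterior odds = 0.580/(1−0.580) = 1.3810. LR = 0.56/0.15 = 3.7333.
Prior odds = 1.3810/3.7333 = 0.3699, so P(A) = 0.3699/(1+0.3699) ≈ 0.27.

P(A) = 0.27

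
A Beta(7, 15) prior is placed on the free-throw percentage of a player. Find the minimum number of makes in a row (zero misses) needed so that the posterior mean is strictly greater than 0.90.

k = 129

After k makes and 0 misses the posterior is Beta(7+k, 15), with mean (7+k)/(7+15+k).
Set (7+k)/(22+k) > 0.90 and solve: k > (0.90·22 − 7)/(1 − 0.90) = 128.000.
The smallest integer exceeding 128.000 is 129.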